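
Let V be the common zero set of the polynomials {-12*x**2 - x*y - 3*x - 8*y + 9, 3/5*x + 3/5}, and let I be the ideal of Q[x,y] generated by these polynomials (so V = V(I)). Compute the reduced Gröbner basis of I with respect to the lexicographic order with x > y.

G = {x + 1, y}

f_1 = -12*x**2 - x*y - 3*x - 8*y + 9, LT = x**2.
f_2 = 3/5*x + 3/5, LT = x.

S(f_1,f_2): lcm = x**2. S = 1/12*x*y - 3/4*x + 2/3*y - 3/4.
  leading term x*y: subtract (5/36*y)·f_2 from 1/12*x*y - 3/4*x + 2/3*y - 3/4 → -3/4*x + 7/12*y - 3/4
  leading term x: subtract (-5/4)·f_2 from -3/4*x + 7/12*y - 3/4 → 7/12*y
  leading term y: no divisor's leading term divides it; move 7/12*y to the remainder.
  remainder 7/12*y ≠ 0; add g_3 = 7/12*y to the basis.

The other S-polynomials (S(f_1,g_3), S(f_2,g_3)) all reduce to 0 modulo the current basis, so we have a Gröbner basis.
Inter-reduce: drop elements whose leading term is divisible by another's, tail-reduce, and make monic.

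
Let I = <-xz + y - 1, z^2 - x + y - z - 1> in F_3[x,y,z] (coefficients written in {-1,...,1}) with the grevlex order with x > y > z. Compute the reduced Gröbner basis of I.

G = {x^2 - xy - yz + x + y + z - 1, xz - y + 1, z^2 - x + y - z - 1}

f_1 = -xz + y - 1, LT = xz.
f_2 = z^2 - x + y - z - 1, LT = z^2.

S(f_1,f_2): lcm = xz^2. S = x^2 - xy + xz - yz + x + z.
  leading term x^2: no divisor's leading term divides it; move x^2 to the remainder.
  leading term xy: no divisor's leading term divides it; move -xy to the remainder.
  leading term xz: subtract (-1)·f_1 from xz - yz + x + z → -yz + x + y + z - 1
  leading term yz: no divisor's leading term divides it; move -yz to the remainder.
  leading term x: no divisor's leading term divides it; move x to the remainder.
  leading term y: no divisor's leading term divides it; move y to the remainder.
  leading term z: no divisor's leading term divides it; move z to the remainder.
  leading term 1: no divisor's leading term divides it; move -1 to the remainder.
  remainder x^2 - xy - yz + x + y + z - 1 ≠ 0; add g_3 = x^2 - xy - yz + x + y + z - 1 to the basis.

S(f_1,g_3): lcm = x^2z. S = xyz + yz^2 - xy - xz - yz - z^2 + x + z.
  leading term xyz: subtract (-y)·f_1 from xyz + yz^2 - xy - xz - yz - z^2 + x + z → yz^2 - xy + y^2 - xz - yz - z^2 + x - y + z
  leading term yz^2: subtract (y)·f_2 from yz^2 - xy + y^2 - xz - yz - z^2 + x - y + z → -xz - z^2 + x + z
  leading term xz: subtract (1)·f_1 from -xz - z^2 + x + z → -z^2 + x - y + z + 1
  leading term z^2: subtract (-1)·f_2 from -z^2 + x - y + z + 1 → 0
  remainder 0.

S(f_2,g_3): leading monomials are coprime, so the S-polynomial reduces to 0 (Buchberger's first criterion).
Every S-polynomial of the final basis reduces to 0, so we have a Gröbner basis.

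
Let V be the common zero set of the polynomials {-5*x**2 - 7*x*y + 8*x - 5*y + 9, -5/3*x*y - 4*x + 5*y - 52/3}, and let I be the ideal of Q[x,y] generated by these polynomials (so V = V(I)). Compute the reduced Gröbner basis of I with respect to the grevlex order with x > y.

f_1 = -5*x**2 - 7*x*y + 8*x - 5*y + 9, LT = x**2.
f_2 = -5/3*x*y - 4*x + 5*y - 52/3, LT = x*y.

S(f_1,f_2): lcm = x**2*y. S = 7/5*x*y**2 - 12/5*x**2 + 7/5*x*y + y**2 - 52/5*x - 9/5*y.
  leading term x*y**2: subtract (-21/25*y)·f_2 from 7/5*x*y**2 - 12/5*x**2 + 7/5*x*y + y**2 - 52/5*x - 9/5*y → -12/5*x**2 - 49/25*x*y + 26/5*y**2 - 52/5*x - 409/25*y
  leading term x**2: subtract (12/25)·f_1 from -12/5*x**2 - 49/25*x*y + 26/5*y**2 - 52/5*x - 409/25*y → 7/5*x*y + 26/5*y**2 - 356/25*x - 349/25*y - 108/25
  leading term x*y: subtract (-21/25)·f_2 from 7/5*x*y + 26/5*y**2 - 356/25*x - 349/25*y - 108/25 → 26/5*y**2 - 88/5*x - 244/25*y - 472/25
  leading term y**2: no divisor's leading term divides it; move 26/5*y**2 to the remainder.
  leading term x: no divisor's leading term divides it; move -88/5*x to the remainder.
  leading term y: no divisor's leading term divides it; move -244/25*y to the remainder.
  leading term 1: no divisor's leading term divides it; move -472/25 to the remainder.
  remainder 26/5*y**2 - 88/5*x - 244/25*y - 472/25 ≠ 0; add g_3 = 26/5*y**2 - 88/5*x - 244/25*y - 472/25 to the basis.

The other S-polynomials (S(f_1,g_3), S(f_2,g_3)) all reduce to 0 modulo the current basis, so we have a Gröbner basis.

G = {x**2 - 124/25*x + 26/5*y - 409/25, x*y + 12/5*x - 3*y + 52/5, y**2 - 44/13*x - 122/65*y - 236/65}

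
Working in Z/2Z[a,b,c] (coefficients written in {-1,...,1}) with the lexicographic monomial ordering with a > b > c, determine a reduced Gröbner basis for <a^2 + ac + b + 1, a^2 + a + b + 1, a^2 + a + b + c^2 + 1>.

G = {a, b + 1, c^2}

f_1 = a^2 + ac + b + 1, LT = a^2.
f_2 = a^2 + a + b + 1, LT = a^2.
f_3 = a^2 + a + b + c^2 + 1, LT = a^2.

S(f_1,f_2): lcm = a^2. S = ac + a.
  reduce S modulo (f_1, f_2, f_3):
  remainder ac + a ≠ 0; add g_4 = ac + a to the basis.

S(f_1,f_3): lcm = a^2. S = ac + a + c^2.
  reduce S modulo (f_1, f_2, f_3, g_4):
  remainder c^2 ≠ 0; add g_5 = c^2 to the basis.

S(f_1,g_4): lcm = a^2c. S = a^2 + ac^2 + bc + c.
  reduce S modulo (f_1, f_2, f_3, g_4, g_5):
  remainder bc + b + c + 1 ≠ 0; add g_6 = bc + b + c + 1 to the basis.

S(g_4,g_5): lcm = ac^2. S = ac.
  reduce S modulo (f_1, f_2, f_3, g_4, g_5, g_6):
  remainder a ≠ 0; add g_7 = a to the basis.

S(g_5,g_6): lcm = bc^2. S = bc + c^2 + c.
  reduce S modulo (f_1, f_2, f_3, g_4, g_5, g_6, g_7):
  remainder b + 1 ≠ 0; add g_8 = b + 1 to the basis.

The other S-polynomials (S(f_2,f_3), S(f_2,g_4), S(f_3,g_4), S(f_1,g_5), S(f_2,g_5), S(f_3,g_5), S(f_1,g_6), S(f_2,g_6), S(f_3,g_6), S(g_4,g_6), S(f_1,g_7), S(f_2,g_7), S(f_3,g_7), S(g_4,g_7), S(g_5,g_7), S(g_6,g_7), S(f_1,g_8), S(f_2,g_8), S(f_3,g_8), S(g_4,g_8), S(g_5,g_8), S(g_6,g_8), S(g_7,g_8)) all reduce to 0 modulo the current basis, so we have a Gröbner basis.
Inter-reduce: drop elements whose leading term is divisible by another's, tail-reduce, and make monic.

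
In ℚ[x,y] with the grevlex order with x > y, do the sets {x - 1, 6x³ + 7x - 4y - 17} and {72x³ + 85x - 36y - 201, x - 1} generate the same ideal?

For a fixed monomial order, each ideal has a unique reduced Gröbner basis; comparing bases decides equality.
Buchberger on the first generating set:
f_1 = x - 1, LT = x.
f_2 = 6x³ + 7x - 4y - 17, LT = x³.

S(f_1,f_2): lcm = x³. S = -x² - 7/6x + ⅔y + 17/6.
  leading term x²: subtract (-x)·f_1 from -x² - 7/6x + ⅔y + 17/6 → -13/6x + ⅔y + 17/6
  leading term x: subtract (-13/6)·f_1 from -13/6x + ⅔y + 17/6 → ⅔y + ⅔
  leading term y: no divisor's leading term divides it; move ⅔y to the remainder.
  leading term 1: no divisor's leading term divides it; move ⅔ to the remainder.
  remainder ⅔y + ⅔ ≠ 0; add g_3 = ⅔y + ⅔ to the basis.

The other S-polynomials (S(f_1,g_3), S(f_2,g_3)) all reduce to 0 modulo the current basis, so we have a Gröbner basis.
Inter-reduce: drop elements whose leading term is divisible by another's, tail-reduce, and make monic.
Reduced Gröbner basis: {x - 1, y + 1}.

Buchberger on the second generating set:
h_1 = 72x³ + 85x - 36y - 201, LT = x³.
h_2 = x - 1, LT = x.

S(h_1,h_2): lcm = x³. S = x² + 85/72x - ½y - 67/24.
  leading term x²: subtract (x)·h_2 from x² + 85/72x - ½y - 67/24 → 157/72x - ½y - 67/24
  leading term x: subtract (157/72)·h_2 from 157/72x - ½y - 67/24 → -½y - 11/18
  leading term y: no divisor's leading term divides it; move -½y to the remainder.
  leading term 1: no divisor's leading term divides it; move -11/18 to the remainder.
  remainder -½y - 11/18 ≠ 0; add k_3 = -½y - 11/18 to the basis.

The other S-polynomials (S(h_1,k_3), S(h_2,k_3)) all reduce to 0 modulo the current basis, so we have a Gröbner basis.
Inter-reduce: drop elements whose leading term is divisible by another's, tail-reduce, and make monic.
Reduced Gröbner basis: {x - 1, y + 11/9}.

These differ, so the ideals are not equal.

No, the ideals differ.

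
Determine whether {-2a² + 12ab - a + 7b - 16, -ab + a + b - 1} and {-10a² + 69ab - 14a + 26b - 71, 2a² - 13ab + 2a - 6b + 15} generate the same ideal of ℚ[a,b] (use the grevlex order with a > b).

Two ideals are equal iff their reduced Gröbner bases coincide (the reduced basis is unique for a fixed ordering).
Buchberger on the first generating set:
f_1 = -2a² + 12ab - a + 7b - 16, LT = a².
f_2 = -ab + a + b - 1, LT = ab.

S(f_1,f_2): lcm = a²b. S = -6ab² + a² + 3/2ab - 7/2b² - a + 8b.
  reduce S modulo (f_1, f_2):
  remainder -19/2b² + 19b - 19/2 ≠ 0; add g_3 = -19/2b² + 19b - 19/2 to the basis.

The other S-polynomials (S(f_1,g_3), S(f_2,g_3)) all reduce to 0 modulo the current basis, so we have a Gröbner basis.
Inter-reduce: drop elements whose leading term is divisible by another's, tail-reduce, and make monic.
Reduced Gröbner basis: {a² - 11/2a - 19/2b + 14, ab - a - b + 1, b² - 2b + 1}.

Buchberger on the second generating set:
h_1 = -10a² + 69ab - 14a + 26b - 71, LT = a².
h_2 = 2a² - 13ab + 2a - 6b + 15, LT = a².

S(h_1,h_2): lcm = a². S = -⅖ab + ⅖a + ⅖b - ⅖.
  reduce S modulo (h_1, h_2):
  remainder -⅖ab + ⅖a + ⅖b - ⅖ ≠ 0; add k_3 = -⅖ab + ⅖a + ⅖b - ⅖ to the basis.

S(h_1,k_3): lcm = a²b. S = -69/10ab² + a² + 12/5ab - 13/5b² - a + 71/10b.
  reduce S modulo (h_1, h_2, k_3):
  remainder -19/2b² + 19b - 19/2 ≠ 0; add k_4 = -19/2b² + 19b - 19/2 to the basis.

The other S-polynomials (S(h_2,k_3), S(h_1,k_4), S(h_2,k_4), S(k_3,k_4)) all reduce to 0 modulo the current basis, so we have a Gröbner basis.
Inter-reduce: drop elements whose leading term is divisible by another's, tail-reduce, and make monic.
Reduced Gröbner basis: {a² - 11/2a - 19/2b + 14, ab - a - b + 1, b² - 2b + 1}.

Same reduced basis, so the two generating sets span the same ideal.

Yes, the ideals are equal.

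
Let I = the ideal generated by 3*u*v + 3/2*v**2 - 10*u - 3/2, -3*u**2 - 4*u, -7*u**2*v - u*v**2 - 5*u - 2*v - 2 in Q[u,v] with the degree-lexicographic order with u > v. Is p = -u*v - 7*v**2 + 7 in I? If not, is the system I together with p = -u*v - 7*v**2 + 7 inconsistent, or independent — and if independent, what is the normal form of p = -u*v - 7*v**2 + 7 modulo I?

-u*v - 7*v**2 + 7 lies in I (it reduces to 0).

First compute the reduced Gröbner basis of I by Buchberger's algorithm.
f_1 = 3*u*v + 3/2*v**2 - 10*u - 3/2, LT = u*v.
f_2 = -3*u**2 - 4*u, LT = u**2.
f_3 = -7*u**2*v - u*v**2 - 5*u - 2*v - 2, LT = u**2*v.

S(f_1,f_2): lcm = u**2*v. S = 1/2*u*v**2 - 10/3*u**2 - 4/3*u*v - 1/2*u.
  reduce S modulo (f_1, f_2, f_3):
  remainder -1/4*v**3 - 1/6*v**2 + 91/18*u + 1/4*v + 1/6 ≠ 0; add h_4 = -1/4*v**3 - 1/6*v**2 + 91/18*u + 1/4*v + 1/6 to the basis.

S(f_1,f_3): lcm = u**2*v. S = 5/14*u*v**2 - 10/3*u**2 - 17/14*u - 2/7*v - 2/7.
  reduce S modulo (f_1, f_2, f_3, h_4):
  remainder -10/21*v**2 + 226/63*u - 2/7*v + 4/21 ≠ 0; add h_5 = -10/21*v**2 + 226/63*u - 2/7*v + 4/21 to the basis.

S(f_3,h_4): lcm = u**2*v**3. S = 1/7*u*v**4 - 2/3*u**2*v**2 + 182/9*u**3 + u**2*v + 5/7*u*v**2 + 2/7*v**3 + 2/3*u**2 + 2/7*v**2.
  reduce S modulo (f_1, f_2, f_3, h_4, h_5):
  remainder 84886/2835*u + 38/315*v + 38/315 ≠ 0; add h_6 = 84886/2835*u + 38/315*v + 38/315 to the basis.

S(f_1,h_5): lcm = u*v**2. S = 1/2*v**3 + 113/15*u**2 - 59/15*u*v + 2/5*u - 1/2*v.
  reduce S modulo (f_1, f_2, f_3, h_4, h_5, h_6):
  remainder -41536/42443*v - 41536/42443 ≠ 0; add h_7 = -41536/42443*v - 41536/42443 to the basis.

The other S-polynomials (S(f_2,f_3), S(f_1,h_4), S(f_2,h_4), S(f_2,h_5), S(f_3,h_5), S(h_4,h_5), S(f_1,h_6), S(f_2,h_6), S(f_3,h_6), S(h_4,h_6), S(h_5,h_6), S(f_1,h_7), S(f_2,h_7), S(f_3,h_7), S(h_4,h_7), S(h_5,h_7), S(h_6,h_7)) all reduce to 0 modulo the current basis, so we have a Gröbner basis.
Inter-reduce: drop elements whose leading term is divisible by another's, tail-reduce, and make monic.
Reduced Gröbner basis: {u, v + 1}.
Label its elements g_1 = u, g_2 = v + 1.

Reduce p = -u*v - 7*v**2 + 7 modulo G:
  leading term u*v: subtract (-v)·g_1 from -u*v - 7*v**2 + 7 → -7*v**2 + 7
  leading term v**2: subtract (-7*v)·g_2 from -7*v**2 + 7 → 7*v + 7
  leading term v: subtract (7)·g_2 from 7*v + 7 → 0
  normal form = 0.
Since the normal form is 0, p ∈ I.

The remainder on division by a Gröbner basis is unique — it is the normal form.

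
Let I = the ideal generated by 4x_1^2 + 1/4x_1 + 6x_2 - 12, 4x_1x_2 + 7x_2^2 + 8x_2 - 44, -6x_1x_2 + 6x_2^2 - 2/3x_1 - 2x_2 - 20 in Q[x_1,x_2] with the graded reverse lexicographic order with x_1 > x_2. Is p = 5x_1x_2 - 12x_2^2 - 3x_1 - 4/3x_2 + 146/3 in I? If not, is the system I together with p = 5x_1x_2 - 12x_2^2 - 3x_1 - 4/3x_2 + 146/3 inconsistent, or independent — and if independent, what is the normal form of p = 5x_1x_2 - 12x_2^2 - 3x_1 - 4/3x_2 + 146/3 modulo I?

First compute the reduced Gröbner basis of I by Buchberger's algorithm.
f_1 = 4x_1^2 + 1/4x_1 + 6x_2 - 12, LT = x_1^2.
f_2 = 4x_1x_2 + 7x_2^2 + 8x_2 - 44, LT = x_1x_2.
f_3 = -6x_1x_2 + 6x_2^2 - 2/3x_1 - 2x_2 - 20, LT = x_1x_2.

S(f_1,f_2): lcm = x_1^2x_2. S = -7/4x_1x_2^2 - 31/16x_1x_2 + 3/2x_2^2 + 11x_1 - 3x_2.
  reduce S modulo (f_1, f_2, f_3):
  remainder 49/16x_2^3 + 537/64x_2^2 + 11x_1 - 147/8x_2 - 341/16 ≠ 0; add h_4 = 49/16x_2^3 + 537/64x_2^2 + 11x_1 - 147/8x_2 - 341/16 to the basis.

S(f_1,f_3): lcm = x_1^2x_2. S = x_1x_2^2 - 1/9x_1^2 - 13/48x_1x_2 + 3/2x_2^2 - 10/3x_1 - 3x_2.
  reduce S modulo (f_1, f_2, f_3, h_4):
  remainder 6409/1344x_2^2 + 2983/1008x_1 - 43/24x_2 - 1735/112 ≠ 0; add h_5 = 6409/1344x_2^2 + 2983/1008x_1 - 43/24x_2 - 1735/112 to the basis.

S(f_2,f_3): lcm = x_1x_2. S = 11/4x_2^2 - 1/9x_1 + 5/3x_2 - 43/3.
  reduce S modulo (f_1, f_2, f_3, h_4, h_5):
  remainder -104848/57681x_1 + 51911/19227x_2 - 103822/19227 ≠ 0; add h_6 = -104848/57681x_1 + 51911/19227x_2 - 103822/19227 to the basis.

S(f_3,h_4): lcm = x_1x_2^3. S = -x_2^4 - 4637/1764x_1x_2^2 + 1/3x_2^3 - 176/49x_1^2 + 6x_1x_2 + 10/3x_2^2 + 341/49x_1.
  reduce S modulo (f_1, f_2, f_3, h_4, h_5, h_6):
  remainder -75956095303/5178652416x_2 + 75956095303/2589326208 ≠ 0; add h_7 = -75956095303/5178652416x_2 + 75956095303/2589326208 to the basis.

The other S-polynomials (S(f_1,h_4), S(f_2,h_4), S(f_1,h_5), S(f_2,h_5), S(f_3,h_5), S(h_4,h_5), S(f_1,h_6), S(f_2,h_6), S(f_3,h_6), S(h_4,h_6), S(h_5,h_6), S(f_1,h_7), S(f_2,h_7), S(f_3,h_7), S(h_4,h_7), S(h_5,h_7), S(h_6,h_7)) all reduce to 0 modulo the current basis, so we have a Gröbner basis.
Inter-reduce: drop elements whose leading term is divisible by another's, tail-reduce, and make monic.
Reduced Gröbner basis: {x_1, x_2 - 2}.
Label its elements g_1 = x_1, g_2 = x_2 - 2.

Reduce p = 5x_1x_2 - 12x_2^2 - 3x_1 - 4/3x_2 + 146/3 modulo G:
  leading term x_1x_2: subtract (5x_2)·g_1 from 5x_1x_2 - 12x_2^2 - 3x_1 - 4/3x_2 + 146/3 → -12x_2^2 - 3x_1 - 4/3x_2 + 146/3
  leading term x_2^2: subtract (-12x_2)·g_2 from -12x_2^2 - 3x_1 - 4/3x_2 + 146/3 → -3x_1 - 76/3x_2 + 146/3
  leading term x_1: subtract (-3)·g_1 from -3x_1 - 76/3x_2 + 146/3 → -76/3x_2 + 146/3
  leading term x_2: subtract (-76/3)·g_2 from -76/3x_2 + 146/3 → -2
  leading term 1: no divisor's leading term divides it; move -2 to the remainder.
  normal form = -2.
The normal form is nonzero, so p ∉ I. Since p minus its normal form lies in I, I + (p) = I + (r) where r = -2; decide whether this ideal is the whole ring.
Here r = -2 is a nonzero constant, hence a unit: 1 ∈ I + (p), the Gröbner basis of I + (p) is {1}, and the enlarged system has no common solution — adjoining p is inconsistent.

Adjoining 5x_1x_2 - 12x_2^2 - 3x_1 - 4/3x_2 + 146/3 makes the ideal the whole ring: the system is inconsistent.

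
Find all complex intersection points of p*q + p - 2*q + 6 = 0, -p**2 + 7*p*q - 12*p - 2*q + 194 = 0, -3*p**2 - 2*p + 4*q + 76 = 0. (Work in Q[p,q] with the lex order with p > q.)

Compute a lex Gröbner basis by Buchberger's algorithm.
f_1 = p*q + p - 2*q + 6, LT = p*q.
f_2 = -p**2 + 7*p*q - 12*p - 2*q + 194, LT = p**2.
f_3 = -3*p**2 - 2*p + 4*q + 76, LT = p**2.

S(f_1,f_2): lcm = p**2*q. S = p**2 + 7*p*q**2 - 14*p*q + 6*p - 2*q**2 + 194*q.
  leading term p**2: subtract (-1)·f_2 from p**2 + 7*p*q**2 - 14*p*q + 6*p - 2*q**2 + 194*q → 7*p*q**2 - 7*p*q - 6*p - 2*q**2 + 192*q + 194
  leading term p*q**2: subtract (7*q)·f_1 from 7*p*q**2 - 7*p*q - 6*p - 2*q**2 + 192*q + 194 → -14*p*q - 6*p + 12*q**2 + 150*q + 194
  leading term p*q: subtract (-14)·f_1 from -14*p*q - 6*p + 12*q**2 + 150*q + 194 → 8*p + 12*q**2 + 122*q + 278
  leading term p: no divisor's leading term divides it; move 8*p to the remainder.
  leading term q**2: no divisor's leading term divides it; move 12*q**2 to the remainder.
  leading term q: no divisor's leading term divides it; move 122*q to the remainder.
  leading term 1: no divisor's leading term divides it; move 278 to the remainder.
  remainder 8*p + 12*q**2 + 122*q + 278 ≠ 0; add h_4 = 8*p + 12*q**2 + 122*q + 278 to the basis.

S(f_1,f_3): lcm = p**2*q. S = p**2 - 8/3*p*q + 6*p + 4/3*q**2 + 76/3*q.
  leading term p**2: subtract (-1)·f_2 from p**2 - 8/3*p*q + 6*p + 4/3*q**2 + 76/3*q → 13/3*p*q - 6*p + 4/3*q**2 + 70/3*q + 194
  leading term p*q: subtract (13/3)·f_1 from 13/3*p*q - 6*p + 4/3*q**2 + 70/3*q + 194 → -31/3*p + 4/3*q**2 + 32*q + 168
  leading term p: subtract (-31/24)·h_4 from -31/3*p + 4/3*q**2 + 32*q + 168 → 101/6*q**2 + 2275/12*q + 6325/12
  leading term q**2: no divisor's leading term divides it; move 101/6*q**2 to the remainder.
  leading term q: no divisor's leading term divides it; move 2275/12*q to the remainder.
  leading term 1: no divisor's leading term divides it; move 6325/12 to the remainder.
  remainder 101/6*q**2 + 2275/12*q + 6325/12 ≠ 0; add h_5 = 101/6*q**2 + 2275/12*q + 6325/12 to the basis.

S(f_2,f_3): lcm = p**2. S = -7*p*q + 34/3*p + 10/3*q - 506/3.
  leading term p*q: subtract (-7)·f_1 from -7*p*q + 34/3*p + 10/3*q - 506/3 → 55/3*p - 32/3*q - 380/3
  leading term p: subtract (55/24)·h_4 from 55/3*p - 32/3*q - 380/3 → -55/2*q**2 - 1161/4*q - 3055/4
  leading term q**2: subtract (-165/101)·h_5 from -55/2*q**2 - 1161/4*q - 3055/4 → 1966/101*q + 9830/101
  leading term q: no divisor's leading term divides it; move 1966/101*q to the remainder.
  leading term 1: no divisor's leading term divides it; move 9830/101 to the remainder.
  remainder 1966/101*q + 9830/101 ≠ 0; add h_6 = 1966/101*q + 9830/101 to the basis.

The other S-polynomials (S(f_1,h_4), S(f_2,h_4), S(f_3,h_4), S(f_1,h_5), S(f_2,h_5), S(f_3,h_5), S(h_4,h_5), S(f_1,h_6), S(f_2,h_6), S(f_3,h_6), S(h_4,h_6), S(h_5,h_6)) all reduce to 0 modulo the current basis, so we have a Gröbner basis.
Inter-reduce: drop elements whose leading term is divisible by another's, tail-reduce, and make monic.
Reduced Gröbner basis: {p - 4, q + 5}.

From the last basis element, q + 5 = 0, so q takes values in {-5}. Each choice, substituted upward through the basis, yields the corresponding point(s) of the solution set.
  q = -5: the earlier basis element becomes p - 4 = 0, giving p = 4 — point (4, -5).

{(4, -5)}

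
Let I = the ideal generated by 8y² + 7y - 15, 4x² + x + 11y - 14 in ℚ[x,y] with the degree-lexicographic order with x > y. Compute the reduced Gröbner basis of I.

G = {x² + ¼x + 11/4y - 7/2, y² + ⅞y - 15/8}

f_1 = 8y² + 7y - 15, LT = y².
f_2 = 4x² + x + 11y - 14, LT = x².

The S-polynomials (S(f_1,f_2)) all reduce to 0 modulo the current basis, so we have a Gröbner basis.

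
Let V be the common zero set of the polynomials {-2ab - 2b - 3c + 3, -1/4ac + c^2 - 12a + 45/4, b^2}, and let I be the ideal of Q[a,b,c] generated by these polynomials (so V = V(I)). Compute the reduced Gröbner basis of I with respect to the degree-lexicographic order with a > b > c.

G = {c^2 - 2c + 1, a - 1/7c - 6/7, b + 3/4c - 3/4}

f_1 = -2ab - 2b - 3c + 3, LT = ab.
f_2 = -1/4ac + c^2 - 12a + 45/4, LT = ac.
f_3 = b^2, LT = b^2.

S(f_1,f_2): lcm = abc. S = 4bc^2 - 48ab + bc + 3/2c^2 + 45b - 3/2c.
  leading term bc^2: no divisor's leading term divides it; move 4bc^2 to the remainder.
  leading term ab: subtract (24)·f_1 from -48ab + bc + 3/2c^2 + 45b - 3/2c → bc + 3/2c^2 + 93b + 141/2c - 72
  leading term bc: no divisor's leading term divides it; move bc to the remainder.
  leading term c^2: no divisor's leading term divides it; move 3/2c^2 to the remainder.
  leading term b: no divisor's leading term divides it; move 93b to the remainder.
  leading term c: no divisor's leading term divides it; move 141/2c to the remainder.
  leading term 1: no divisor's leading term divides it; move -72 to the remainder.
  remainder 4bc^2 + bc + 3/2c^2 + 93b + 141/2c - 72 ≠ 0; add g_4 = 4bc^2 + bc + 3/2c^2 + 93b + 141/2c - 72 to the basis.

S(f_1,f_3): lcm = ab^2. S = b^2 + 3/2bc - 3/2b.
  leading term b^2: subtract (1)·f_3 from b^2 + 3/2bc - 3/2b → 3/2bc - 3/2b
  leading term bc: no divisor's leading term divides it; move 3/2bc to the remainder.
  leading term b: no divisor's leading term divides it; move -3/2b to the remainder.
  remainder 3/2bc - 3/2b ≠ 0; add g_5 = 3/2bc - 3/2b to the basis.

S(f_3,g_4): lcm = b^2c^2. S = -1/4b^2c - 3/8bc^2 - 93/4b^2 - 141/8bc + 18b.
  leading term b^2c: subtract (-1/4c)·f_3 from -1/4b^2c - 3/8bc^2 - 93/4b^2 - 141/8bc + 18b → -3/8bc^2 - 93/4b^2 - 141/8bc + 18b
  leading term bc^2: subtract (-3/32)·g_4 from -3/8bc^2 - 93/4b^2 - 141/8bc + 18b → -93/4b^2 - 561/32bc + 9/64c^2 + 855/32b + 423/64c - 27/4
  leading term b^2: subtract (-93/4)·f_3 from -93/4b^2 - 561/32bc + 9/64c^2 + 855/32b + 423/64c - 27/4 → -561/32bc + 9/64c^2 + 855/32b + 423/64c - 27/4
  leading term bc: subtract (-187/16)·g_5 from -561/32bc + 9/64c^2 + 855/32b + 423/64c - 27/4 → 9/64c^2 + 147/16b + 423/64c - 27/4
  leading term c^2: no divisor's leading term divides it; move 9/64c^2 to the remainder.
  leading term b: no divisor's leading term divides it; move 147/16b to the remainder.
  leading term c: no divisor's leading term divides it; move 423/64c to the remainder.
  leading term 1: no divisor's leading term divides it; move -27/4 to the remainder.
  remainder 9/64c^2 + 147/16b + 423/64c - 27/4 ≠ 0; add g_6 = 9/64c^2 + 147/16b + 423/64c - 27/4 to the basis.

S(f_1,g_5): lcm = abc. S = ab + bc + 3/2c^2 - 3/2c.
  leading term ab: subtract (-1/2)·f_1 from ab + bc + 3/2c^2 - 3/2c → bc + 3/2c^2 - b - 3c + 3/2
  leading term bc: subtract (2/3)·g_5 from bc + 3/2c^2 - b - 3c + 3/2 → 3/2c^2 - 3c + 3/2
  leading term c^2: subtract (32/3)·g_6 from 3/2c^2 - 3c + 3/2 → -98b - 147/2c + 147/2
  leading term b: no divisor's leading term divides it; move -98b to the remainder.
  leading term c: no divisor's leading term divides it; move -147/2c to the remainder.
  leading term 1: no divisor's leading term divides it; move 147/2 to the remainder.
  remainder -98b - 147/2c + 147/2 ≠ 0; add g_7 = -98b - 147/2c + 147/2 to the basis.

S(f_1,g_7): lcm = ab. S = -3/4ac + 3/4a + b + 3/2c - 3/2.
  leading term ac: subtract (3)·f_2 from -3/4ac + 3/4a + b + 3/2c - 3/2 → -3c^2 + 147/4a + b + 3/2c - 141/4
  leading term c^2: subtract (-64/3)·g_6 from -3c^2 + 147/4a + b + 3/2c - 141/4 → 147/4a + 197b + 285/2c - 717/4
  leading term a: no divisor's leading term divides it; move 147/4a to the remainder.
  leading term b: subtract (-197/98)·g_7 from 197b + 285/2c - 717/4 → -21/4c - 63/2
  leading term c: no divisor's leading term divides it; move -21/4c to the remainder.
  leading term 1: no divisor's leading term divides it; move -63/2 to the remainder.
  remainder 147/4a - 21/4c - 63/2 ≠ 0; add g_8 = 147/4a - 21/4c - 63/2 to the basis.

The other S-polynomials (S(f_2,f_3), S(f_1,g_4), S(f_2,g_4), S(f_2,g_5), S(f_3,g_5), S(g_4,g_5), S(f_1,g_6), S(f_2,g_6), S(f_3,g_6), S(g_4,g_6), S(g_5,g_6), S(f_2,g_7), S(f_3,g_7), S(g_4,g_7), S(g_5,g_7), S(g_6,g_7), S(f_1,g_8), S(f_2,g_8), S(f_3,g_8), S(g_4,g_8), S(g_5,g_8), S(g_6,g_8), S(g_7,g_8)) all reduce to 0 modulo the current basis, so we have a Gröbner basis.
Inter-reduce: drop elements whose leading term is divisible by another's, tail-reduce, and make monic.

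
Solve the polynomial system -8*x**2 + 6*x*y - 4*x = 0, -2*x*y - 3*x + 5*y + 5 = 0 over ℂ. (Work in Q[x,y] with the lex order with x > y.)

{(0, -1), (7/16 - sqrt(849)/16, 5/4 - sqrt(849)/12), (7/16 + sqrt(849)/16, 5/4 + sqrt(849)/12)}

Compute a lex Gröbner basis by Buchberger's algorithm.
f_1 = -8*x**2 + 6*x*y - 4*x, LT = x**2.
f_2 = -2*x*y - 3*x + 5*y + 5, LT = x*y.

S(f_1,f_2): lcm = x**2*y. S = -3/2*x**2 - 3/4*x*y**2 + 3*x*y + 5/2*x.
  leading term x**2: subtract (3/16)·f_1 from -3/2*x**2 - 3/4*x*y**2 + 3*x*y + 5/2*x → -3/4*x*y**2 + 15/8*x*y + 13/4*x
  leading term x*y**2: subtract (3/8*y)·f_2 from -3/4*x*y**2 + 15/8*x*y + 13/4*x → 3*x*y + 13/4*x - 15/8*y**2 - 15/8*y
  leading term x*y: subtract (-3/2)·f_2 from 3*x*y + 13/4*x - 15/8*y**2 - 15/8*y → -5/4*x - 15/8*y**2 + 45/8*y + 15/2
  leading term x: no divisor's leading term divides it; move -5/4*x to the remainder.
  leading term y**2: no divisor's leading term divides it; move -15/8*y**2 to the remainder.
  leading term y: no divisor's leading term divides it; move 45/8*y to the remainder.
  leading term 1: no divisor's leading term divides it; move 15/2 to the remainder.
  remainder -5/4*x - 15/8*y**2 + 45/8*y + 15/2 ≠ 0; add h_3 = -5/4*x - 15/8*y**2 + 45/8*y + 15/2 to the basis.

S(f_1,h_3): lcm = x**2. S = -3/2*x*y**2 + 15/4*x*y + 13/2*x.
  leading term x*y**2: subtract (3/4*y)·f_2 from -3/2*x*y**2 + 15/4*x*y + 13/2*x → 6*x*y + 13/2*x - 15/4*y**2 - 15/4*y
  leading term x*y: subtract (-3)·f_2 from 6*x*y + 13/2*x - 15/4*y**2 - 15/4*y → -5/2*x - 15/4*y**2 + 45/4*y + 15
  leading term x: subtract (2)·h_3 from -5/2*x - 15/4*y**2 + 45/4*y + 15 → 0
  remainder 0.

S(f_2,h_3): lcm = x*y. S = 3/2*x - 3/2*y**3 + 9/2*y**2 + 7/2*y - 5/2.
  leading term x: subtract (-6/5)·h_3 from 3/2*x - 3/2*y**3 + 9/2*y**2 + 7/2*y - 5/2 → -3/2*y**3 + 9/4*y**2 + 41/4*y + 13/2
  leading term y**3: no divisor's leading term divides it; move -3/2*y**3 to the remainder.
  leading term y**2: no divisor's leading term divides it; move 9/4*y**2 to the remainder.
  leading term y: no divisor's leading term divides it; move 41/4*y to the remainder.
  leading term 1: no divisor's leading term divides it; move 13/2 to the remainder.
  remainder -3/2*y**3 + 9/4*y**2 + 41/4*y + 13/2 ≠ 0; add h_4 = -3/2*y**3 + 9/4*y**2 + 41/4*y + 13/2 to the basis.

S(f_1,h_4): leading monomials are coprime, so the S-polynomial reduces to 0 (Buchberger's first criterion).
S(f_2,h_4): lcm = x*y**3. S = 3*x*y**2 + 41/6*x*y + 13/3*x - 5/2*y**3 - 5/2*y**2.
  leading term x*y**2: subtract (-3/2*y)·f_2 from 3*x*y**2 + 41/6*x*y + 13/3*x - 5/2*y**3 - 5/2*y**2 → 7/3*x*y + 13/3*x - 5/2*y**3 + 5*y**2 + 15/2*y
  leading term x*y: subtract (-7/6)·f_2 from 7/3*x*y + 13/3*x - 5/2*y**3 + 5*y**2 + 15/2*y → 5/6*x - 5/2*y**3 + 5*y**2 + 40/3*y + 35/6
  leading term x: subtract (-2/3)·h_3 from 5/6*x - 5/2*y**3 + 5*y**2 + 40/3*y + 35/6 → -5/2*y**3 + 15/4*y**2 + 205/12*y + 65/6
  leading term y**3: subtract (5/3)·h_4 from -5/2*y**3 + 15/4*y**2 + 205/12*y + 65/6 → 0
  remainder 0.

S(h_3,h_4): leading monomials are coprime, so the S-polynomial reduces to 0 (Buchberger's first criterion).
Every S-polynomial of the final basis reduces to 0, so we have a Gröbner basis.
Inter-reduce: drop elements whose leading term is divisible by another's, tail-reduce, and make monic.
Reduced Gröbner basis: {x + 3/2*y**2 - 9/2*y - 6, y**3 - 3/2*y**2 - 41/6*y - 13/3}.

A lex Gröbner basis eliminates variables successively. Here y**3 - 3/2*y**2 - 41/6*y - 13/3 depends only on y, with roots {-1, 5/4 - sqrt(849)/12, 5/4 + sqrt(849)/12}; lifting each root through the earlier basis elements recovers the full solutions.
  y = -1: the earlier basis element becomes x = 0, giving x = 0 — point (0, -1).
  y = 5/4 - sqrt(849)/12: the earlier basis element becomes x - 7/16 + sqrt(849)/16 = 0, giving x = 7/16 - sqrt(849)/16 — point (7/16 - sqrt(849)/16, 5/4 - sqrt(849)/12).
  y = 5/4 + sqrt(849)/12: the earlier basis element becomes x - sqrt(849)/16 - 7/16 = 0, giving x = 7/16 + sqrt(849)/16 — point (7/16 + sqrt(849)/16, 5/4 + sqrt(849)/12).
Zero-dimensionality of the ideal guarantees finitely many solutions over ℂ.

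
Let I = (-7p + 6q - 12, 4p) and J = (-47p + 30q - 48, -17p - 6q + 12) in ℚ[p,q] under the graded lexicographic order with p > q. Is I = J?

No, the ideals differ.

Two ideals are equal iff their reduced Gröbner bases coincide (the reduced basis is unique for a fixed ordering).
Buchberger on the first generating set:
f_1 = -7p + 6q - 12, LT = p.
f_2 = 4p, LT = p.

S(f_1,f_2): lcm = p. S = -6/7q + 12/7.
  leading term q: no divisor's leading term divides it; move -6/7q to the remainder.
  leading term 1: no divisor's leading term divides it; move 12/7 to the remainder.
  remainder -6/7q + 12/7 ≠ 0; add g_3 = -6/7q + 12/7 to the basis.

S(f_1,g_3): leading monomials are coprime, so the S-polynomial reduces to 0 (Buchberger's first criterion).
S(f_2,g_3): leading monomials are coprime, so the S-polynomial reduces to 0 (Buchberger's first criterion).
Every S-polynomial of the final basis reduces to 0, so we have a Gröbner basis.
Inter-reduce: drop elements whose leading term is divisible by another's, tail-reduce, and make monic.
Reduced Gröbner basis: {p, q - 2}.

Buchberger on the second generating set:
h_1 = -47p + 30q - 48, LT = p.
h_2 = -17p - 6q + 12, LT = p.

S(h_1,h_2): lcm = p. S = -792/799q + 1380/799.
  leading term q: no divisor's leading term divides it; move -792/799q to the remainder.
  leading term 1: no divisor's leading term divides it; move 1380/799 to the remainder.
  remainder -792/799q + 1380/799 ≠ 0; add k_3 = -792/799q + 1380/799 to the basis.

S(h_1,k_3): leading monomials are coprime, so the S-polynomial reduces to 0 (Buchberger's first criterion).
S(h_2,k_3): leading monomials are coprime, so the S-polynomial reduces to 0 (Buchberger's first criterion).
Every S-polynomial of the final basis reduces to 0, so we have a Gröbner basis.
Inter-reduce: drop elements whose leading term is divisible by another's, tail-reduce, and make monic.
Reduced Gröbner basis: {p - 1/11, q - 115/66}.

The bases are distinct; the ideals are different.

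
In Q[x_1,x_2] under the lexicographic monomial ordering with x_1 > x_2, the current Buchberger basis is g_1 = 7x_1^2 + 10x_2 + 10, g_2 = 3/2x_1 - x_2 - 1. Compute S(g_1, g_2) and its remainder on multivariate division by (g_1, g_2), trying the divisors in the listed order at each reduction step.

S(g_1, g_2) = 2/3x_1x_2 + 2/3x_1 + 10/7x_2 + 10/7; remainder on division = 4/9x_2^2 + 146/63x_2 + 118/63.

lcm(LM(g_1), LM(g_2)) = x_1^2.
S = (lcm/LT(g_1))·g_1 − (lcm/LT(g_2))·g_2 = 2/3x_1x_2 + 2/3x_1 + 10/7x_2 + 10/7.
Reduce S modulo (g_1, g_2) in that order:
  leading term x_1x_2: subtract (4/9x_2)·g_2 from 2/3x_1x_2 + 2/3x_1 + 10/7x_2 + 10/7 → 2/3x_1 + 4/9x_2^2 + 118/63x_2 + 10/7
  leading term x_1: subtract (4/9)·g_2 from 2/3x_1 + 4/9x_2^2 + 118/63x_2 + 10/7 → 4/9x_2^2 + 146/63x_2 + 118/63
  leading term x_2^2: no divisor's leading term divides it; move 4/9x_2^2 to the remainder.
  leading term x_2: no divisor's leading term divides it; move 146/63x_2 to the remainder.
  leading term 1: no divisor's leading term divides it; move 118/63 to the remainder.
The remainder 4/9x_2^2 + 146/63x_2 + 118/63 is nonzero, so it would be added as the next basis element.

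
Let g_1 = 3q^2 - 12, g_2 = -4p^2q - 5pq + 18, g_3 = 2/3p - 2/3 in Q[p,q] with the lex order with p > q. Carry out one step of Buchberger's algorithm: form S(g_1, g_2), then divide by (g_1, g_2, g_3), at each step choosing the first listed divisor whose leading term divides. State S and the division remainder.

S(g_1, g_2) = -4p^2 - 5/4pq^2 + 9/2q; remainder on division = 9/2q - 9.

lcm(LM(g_1), LM(g_2)) = p^2q^2.
S = (lcm/LT(g_1))·g_1 − (lcm/LT(g_2))·g_2 = -4p^2 - 5/4pq^2 + 9/2q.
Reduce S modulo (g_1, g_2, g_3) in that order:
  leading term p^2: subtract (-6p)·g_3 from -4p^2 - 5/4pq^2 + 9/2q → -5/4pq^2 - 4p + 9/2q
  leading term pq^2: subtract (-5/12p)·g_1 from -5/4pq^2 - 4p + 9/2q → -9p + 9/2q
  leading term p: subtract (-27/2)·g_3 from -9p + 9/2q → 9/2q - 9
  leading term q: no divisor's leading term divides it; move 9/2q to the remainder.
  leading term 1: no divisor's leading term divides it; move -9 to the remainder.
The remainder 9/2q - 9 is nonzero, so it would be added as the next basis element.
This is the inner loop of Buchberger's algorithm — each nonzero remainder becomes a new basis element.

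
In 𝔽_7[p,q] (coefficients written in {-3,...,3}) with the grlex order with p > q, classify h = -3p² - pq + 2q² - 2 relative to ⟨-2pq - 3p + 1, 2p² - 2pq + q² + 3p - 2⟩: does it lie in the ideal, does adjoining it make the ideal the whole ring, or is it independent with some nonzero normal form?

-3p² - pq + 2q² - 2 lies in I (it reduces to 0).

First compute the reduced Gröbner basis of I by Buchberger's algorithm.
f_1 = -2pq - 3p + 1, LT = pq.
f_2 = 2p² - 2pq + q² + 3p - 2, LT = p².

S(f_1,f_2): lcm = p²q. S = pq² + 3q³ - 2p² + 2pq + 3p + q.
  reduce S modulo (f_1, f_2):
  remainder 3q³ + q² + 3p - 2q - 1 ≠ 0; add k_3 = 3q³ + q² + 3p - 2q - 1 to the basis.

The other S-polynomials (S(f_1,k_3), S(f_2,k_3)) all reduce to 0 modulo the current basis, so we have a Gröbner basis.
Inter-reduce: drop elements whose leading term is divisible by another's, tail-reduce, and make monic.
Reduced Gröbner basis: {q³ - 2q² + p - 3q + 2, p² - 3q² + 3p + 2, pq - 2p + 3}.
Label its elements g_1 = q³ - 2q² + p - 3q + 2, g_2 = p² - 3q² + 3p + 2, g_3 = pq - 2p + 3.

Reduce h = -3p² - pq + 2q² - 2 modulo G:
  leading term p²: subtract (-3)·g_2 from -3p² - pq + 2q² - 2 → -pq + 2p - 3
  leading term pq: subtract (-1)·g_3 from -pq + 2p - 3 → 0
  normal form = 0.
Since the normal form is 0, h ∈ I.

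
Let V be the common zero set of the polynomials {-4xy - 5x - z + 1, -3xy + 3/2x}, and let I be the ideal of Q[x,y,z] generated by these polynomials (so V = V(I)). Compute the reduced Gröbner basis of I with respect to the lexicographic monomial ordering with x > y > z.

G = {x + 1/7z - 1/7, yz - y - 1/2z + 1/2}

This is the nonlinear analogue of row-reducing a linear system.

f_1 = -4xy - 5x - z + 1, LT = xy.
f_2 = -3xy + 3/2x, LT = xy.

S(f_1,f_2): lcm = xy. S = 7/4x + 1/4z - 1/4.
  leading term x: no divisor's leading term divides it; move 7/4x to the remainder.
  leading term z: no divisor's leading term divides it; move 1/4z to the remainder.
  leading term 1: no divisor's leading term divides it; move -1/4 to the remainder.
  remainder 7/4x + 1/4z - 1/4 ≠ 0; add g_3 = 7/4x + 1/4z - 1/4 to the basis.

S(f_1,g_3): lcm = xy. S = 5/4x - 1/7yz + 1/7y + 1/4z - 1/4.
  leading term x: subtract (5/7)·g_3 from 5/4x - 1/7yz + 1/7y + 1/4z - 1/4 → -1/7yz + 1/7y + 1/14z - 1/14
  leading term yz: no divisor's leading term divides it; move -1/7yz to the remainder.
  leading term y: no divisor's leading term divides it; move 1/7y to the remainder.
  leading term z: no divisor's leading term divides it; move 1/14z to the remainder.
  leading term 1: no divisor's leading term divides it; move -1/14 to the remainder.
  remainder -1/7yz + 1/7y + 1/14z - 1/14 ≠ 0; add g_4 = -1/7yz + 1/7y + 1/14z - 1/14 to the basis.

S(f_2,g_3): lcm = xy. S = -1/2x - 1/7yz + 1/7y.
  leading term x: subtract (-2/7)·g_3 from -1/2x - 1/7yz + 1/7y → -1/7yz + 1/7y + 1/14z - 1/14
  leading term yz: subtract (1)·g_4 from -1/7yz + 1/7y + 1/14z - 1/14 → 0
  remainder 0.

S(f_1,g_4): lcm = xyz. S = xy + 7/4xz - 1/2x + 1/4z^2 - 1/4z.
  leading term xy: subtract (-1/4)·f_1 from xy + 7/4xz - 1/2x + 1/4z^2 - 1/4z → 7/4xz - 7/4x + 1/4z^2 - 1/2z + 1/4
  leading term xz: subtract (z)·g_3 from 7/4xz - 7/4x + 1/4z^2 - 1/2z + 1/4 → -7/4x - 1/4z + 1/4
  leading term x: subtract (-1)·g_3 from -7/4x - 1/4z + 1/4 → 0
  remainder 0.

S(f_2,g_4): lcm = xyz. S = xy - 1/2x.
  leading term xy: subtract (-1/4)·f_1 from xy - 1/2x → -7/4x - 1/4z + 1/4
  leading term x: subtract (-1)·g_3 from -7/4x - 1/4z + 1/4 → 0
  remainder 0.

S(g_3,g_4): leading monomials are coprime, so the S-polynomial reduces to 0 (Buchberger's first criterion).
Every S-polynomial of the final basis reduces to 0, so we have a Gröbner basis.
Inter-reduce: drop elements whose leading term is divisible by another's, tail-reduce, and make monic.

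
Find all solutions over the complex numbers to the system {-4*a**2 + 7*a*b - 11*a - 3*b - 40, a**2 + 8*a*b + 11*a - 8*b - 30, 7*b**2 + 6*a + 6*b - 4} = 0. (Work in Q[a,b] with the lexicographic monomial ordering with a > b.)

Compute a lex Gröbner basis by Buchberger's algorithm.
f_1 = -4*a**2 + 7*a*b - 11*a - 3*b - 40, LT = a**2.
f_2 = a**2 + 8*a*b + 11*a - 8*b - 30, LT = a**2.
f_3 = 6*a + 7*b**2 + 6*b - 4, LT = a.

S(f_1,f_2): lcm = a**2. S = -39/4*a*b - 33/4*a + 35/4*b + 40.
  leading term a*b: subtract (-13/8*b)·f_3 from -39/4*a*b - 33/4*a + 35/4*b + 40 → -33/4*a + 91/8*b**3 + 39/4*b**2 + 9/4*b + 40
  leading term a: subtract (-11/8)·f_3 from -33/4*a + 91/8*b**3 + 39/4*b**2 + 9/4*b + 40 → 91/8*b**3 + 155/8*b**2 + 21/2*b + 69/2
  leading term b**3: no divisor's leading term divides it; move 91/8*b**3 to the remainder.
  leading term b**2: no divisor's leading term divides it; move 155/8*b**2 to the remainder.
  leading term b: no divisor's leading term divides it; move 21/2*b to the remainder.
  leading term 1: no divisor's leading term divides it; move 69/2 to the remainder.
  remainder 91/8*b**3 + 155/8*b**2 + 21/2*b + 69/2 ≠ 0; add h_4 = 91/8*b**3 + 155/8*b**2 + 21/2*b + 69/2 to the basis.

S(f_1,f_3): lcm = a**2. S = -7/6*a*b**2 - 11/4*a*b + 41/12*a + 3/4*b + 10.
  leading term a*b**2: subtract (-7/36*b**2)·f_3 from -7/6*a*b**2 - 11/4*a*b + 41/12*a + 3/4*b + 10 → -11/4*a*b + 41/12*a + 49/36*b**4 + 7/6*b**3 - 7/9*b**2 + 3/4*b + 10
  leading term a*b: subtract (-11/24*b)·f_3 from -11/4*a*b + 41/12*a + 49/36*b**4 + 7/6*b**3 - 7/9*b**2 + 3/4*b + 10 → 41/12*a + 49/36*b**4 + 35/8*b**3 + 71/36*b**2 - 13/12*b + 10
  leading term a: subtract (41/72)·f_3 from 41/12*a + 49/36*b**4 + 35/8*b**3 + 71/36*b**2 - 13/12*b + 10 → 49/36*b**4 + 35/8*b**3 - 145/72*b**2 - 9/2*b + 221/18
  leading term b**4: subtract (14/117*b)·h_4 from 49/36*b**4 + 35/8*b**3 - 145/72*b**2 - 9/2*b + 221/18 → 1925/936*b**3 - 3061/936*b**2 - 673/78*b + 221/18
  leading term b**3: subtract (275/1521)·h_4 from 1925/936*b**3 - 3061/936*b**2 - 673/78*b + 221/18 → -41209/6084*b**2 - 1779/169*b + 9187/1521
  leading term b**2: no divisor's leading term divides it; move -41209/6084*b**2 to the remainder.
  leading term b: no divisor's leading term divides it; move -1779/169*b to the remainder.
  leading term 1: no divisor's leading term divides it; move 9187/1521 to the remainder.
  remainder -41209/6084*b**2 - 1779/169*b + 9187/1521 ≠ 0; add h_5 = -41209/6084*b**2 - 1779/169*b + 9187/1521 to the basis.

S(h_4,h_5): lcm = b**3. S = 79913/535717*b**2 + 972232/535717*b + 276/91.
  leading term b**2: subtract (-37399284/1698181681)·h_5 from 79913/535717*b**2 + 972232/535717*b + 276/91 → 2688212332/1698181681*b + 5376424664/1698181681
  leading term b: no divisor's leading term divides it; move 2688212332/1698181681*b to the remainder.
  leading term 1: no divisor's leading term divides it; move 5376424664/1698181681 to the remainder.
  remainder 2688212332/1698181681*b + 5376424664/1698181681 ≠ 0; add h_6 = 2688212332/1698181681*b + 5376424664/1698181681 to the basis.

The other S-polynomials (S(f_2,f_3), S(f_1,h_4), S(f_2,h_4), S(f_3,h_4), S(f_1,h_5), S(f_2,h_5), S(f_3,h_5), S(f_1,h_6), S(f_2,h_6), S(f_3,h_6), S(h_4,h_6), S(h_5,h_6)) all reduce to 0 modulo the current basis, so we have a Gröbner basis.
Inter-reduce: drop elements whose leading term is divisible by another's, tail-reduce, and make monic.
Reduced Gröbner basis: {a + 2, b + 2}.

Since the basis is lex-ordered, b + 2 is univariate in b. Its roots are {-2}. Back-substituting each root into the other basis elements fixes the other coordinates.
  b = -2: the earlier basis element becomes a + 2 = 0, giving a = -2 — point (-2, -2).
Substituting each solution back into the original system confirms all equations vanish.

{(-2, -2)}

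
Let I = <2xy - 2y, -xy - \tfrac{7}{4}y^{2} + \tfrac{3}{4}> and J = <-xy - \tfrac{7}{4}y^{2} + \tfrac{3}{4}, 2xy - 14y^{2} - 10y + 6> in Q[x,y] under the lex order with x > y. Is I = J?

Yes, the ideals are equal.

Two ideals are equal iff their reduced Gröbner bases coincide (the reduced basis is unique for a fixed ordering).
Buchberger on the first generating set:
f_1 = 2xy - 2y, LT = xy.
f_2 = -xy - \tfrac{7}{4}y^{2} + \tfrac{3}{4}, LT = xy.

S(f_1,f_2): lcm = xy. S = -\tfrac{7}{4}y^{2} - y + \tfrac{3}{4}.
  leading term y^{2}: no divisor's leading term divides it; move -\tfrac{7}{4}y^{2} to the remainder.
  leading term y: no divisor's leading term divides it; move -y to the remainder.
  leading term 1: no divisor's leading term divides it; move \tfrac{3}{4} to the remainder.
  remainder -\tfrac{7}{4}y^{2} - y + \tfrac{3}{4} ≠ 0; add g_3 = -\tfrac{7}{4}y^{2} - y + \tfrac{3}{4} to the basis.

S(f_1,g_3): lcm = xy^{2}. S = -\tfrac{4}{7}xy + \tfrac{3}{7}x - y^{2}.
  leading term xy: subtract (-\tfrac{2}{7})·f_1 from -\tfrac{4}{7}xy + \tfrac{3}{7}x - y^{2} → \tfrac{3}{7}x - y^{2} - \tfrac{4}{7}y
  leading term x: no divisor's leading term divides it; move \tfrac{3}{7}x to the remainder.
  leading term y^{2}: subtract (\tfrac{4}{7})·g_3 from -y^{2} - \tfrac{4}{7}y → -\tfrac{3}{7}
  leading term 1: no divisor's leading term divides it; move -\tfrac{3}{7} to the remainder.
  remainder \tfrac{3}{7}x - \tfrac{3}{7} ≠ 0; add g_4 = \tfrac{3}{7}x - \tfrac{3}{7} to the basis.

The other S-polynomials (S(f_2,g_3), S(f_1,g_4), S(f_2,g_4), S(g_3,g_4)) all reduce to 0 modulo the current basis, so we have a Gröbner basis.
Inter-reduce: drop elements whose leading term is divisible by another's, tail-reduce, and make monic.
Reduced Gröbner basis: {x - 1, y^{2} + \tfrac{4}{7}y - \tfrac{3}{7}}.

Buchberger on the second generating set:
h_1 = -xy - \tfrac{7}{4}y^{2} + \tfrac{3}{4}, LT = xy.
h_2 = 2xy - 14y^{2} - 10y + 6, LT = xy.

S(h_1,h_2): lcm = xy. S = \tfrac{35}{4}y^{2} + 5y - \tfrac{15}{4}.
  leading term y^{2}: no divisor's leading term divides it; move \tfrac{35}{4}y^{2} to the remainder.
  leading term y: no divisor's leading term divides it; move 5y to the remainder.
  leading term 1: no divisor's leading term divides it; move -\tfrac{15}{4} to the remainder.
  remainder \tfrac{35}{4}y^{2} + 5y - \tfrac{15}{4} ≠ 0; add k_3 = \tfrac{35}{4}y^{2} + 5y - \tfrac{15}{4} to the basis.

S(h_1,k_3): lcm = xy^{2}. S = -\tfrac{4}{7}xy + \tfrac{3}{7}x + \tfrac{7}{4}y^{3} - \tfrac{3}{4}y.
  leading term xy: subtract (\tfrac{4}{7})·h_1 from -\tfrac{4}{7}xy + \tfrac{3}{7}x + \tfrac{7}{4}y^{3} - \tfrac{3}{4}y → \tfrac{3}{7}x + \tfrac{7}{4}y^{3} + y^{2} - \tfrac{3}{4}y - \tfrac{3}{7}
  leading term x: no divisor's leading term divides it; move \tfrac{3}{7}x to the remainder.
  leading term y^{3}: subtract (\tfrac{1}{5}y)·k_3 from \tfrac{7}{4}y^{3} + y^{2} - \tfrac{3}{4}y - \tfrac{3}{7} → -\tfrac{3}{7}
  leading term 1: no divisor's leading term divides it; move -\tfrac{3}{7} to the remainder.
  remainder \tfrac{3}{7}x - \tfrac{3}{7} ≠ 0; add k_4 = \tfrac{3}{7}x - \tfrac{3}{7} to the basis.

The other S-polynomials (S(h_2,k_3), S(h_1,k_4), S(h_2,k_4), S(k_3,k_4)) all reduce to 0 modulo the current basis, so we have a Gröbner basis.
Inter-reduce: drop elements whose leading term is divisible by another's, tail-reduce, and make monic.
Reduced Gröbner basis: {x - 1, y^{2} + \tfrac{4}{7}y - \tfrac{3}{7}}.

Same reduced basis, so the two generating sets span the same ideal.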